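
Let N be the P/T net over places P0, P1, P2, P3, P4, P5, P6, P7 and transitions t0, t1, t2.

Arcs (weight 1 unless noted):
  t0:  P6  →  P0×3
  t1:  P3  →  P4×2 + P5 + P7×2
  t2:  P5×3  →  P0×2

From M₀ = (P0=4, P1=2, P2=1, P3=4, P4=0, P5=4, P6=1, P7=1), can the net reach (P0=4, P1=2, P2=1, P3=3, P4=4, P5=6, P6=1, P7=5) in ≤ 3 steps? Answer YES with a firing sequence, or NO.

depth 0: 1 marking
depth 1: 4 markings reached so far
depth 2: 8 markings reached so far
depth 3: 12 markings reached so far
target is not among the 12 markings reachable within 3 steps

NO — not reachable within 3 firings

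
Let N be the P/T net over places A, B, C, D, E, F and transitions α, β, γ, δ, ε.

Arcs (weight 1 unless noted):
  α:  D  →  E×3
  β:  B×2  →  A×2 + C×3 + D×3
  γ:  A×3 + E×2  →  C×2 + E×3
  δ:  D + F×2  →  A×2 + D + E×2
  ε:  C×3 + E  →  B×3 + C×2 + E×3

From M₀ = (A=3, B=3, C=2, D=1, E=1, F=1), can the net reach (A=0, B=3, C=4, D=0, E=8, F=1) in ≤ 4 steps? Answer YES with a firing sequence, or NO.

NO — not reachable within 4 firings

depth 0: 1 marking
depth 1: 3 markings reached so far
depth 2: 6 markings reached so far
depth 3: 13 markings reached so far
depth 4: 25 markings reached so far
target is not among the 25 markings reachable within 4 steps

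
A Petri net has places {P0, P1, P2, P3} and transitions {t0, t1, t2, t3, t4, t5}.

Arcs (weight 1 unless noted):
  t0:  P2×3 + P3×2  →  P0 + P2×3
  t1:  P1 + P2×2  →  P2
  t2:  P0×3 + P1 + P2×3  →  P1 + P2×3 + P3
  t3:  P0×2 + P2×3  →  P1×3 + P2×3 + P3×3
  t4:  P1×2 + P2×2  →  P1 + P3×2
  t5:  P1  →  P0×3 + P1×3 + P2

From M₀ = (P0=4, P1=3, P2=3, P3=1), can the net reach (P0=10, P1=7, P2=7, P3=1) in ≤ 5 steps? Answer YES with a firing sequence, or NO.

NO — not reachable within 5 firings

depth 0: 1 marking
depth 1: 6 markings reached so far
depth 2: 20 markings reached so far
depth 3: 50 markings reached so far
depth 4: 106 markings reached so far
depth 5: 201 markings reached so far
target is not among the 201 markings reachable within 5 steps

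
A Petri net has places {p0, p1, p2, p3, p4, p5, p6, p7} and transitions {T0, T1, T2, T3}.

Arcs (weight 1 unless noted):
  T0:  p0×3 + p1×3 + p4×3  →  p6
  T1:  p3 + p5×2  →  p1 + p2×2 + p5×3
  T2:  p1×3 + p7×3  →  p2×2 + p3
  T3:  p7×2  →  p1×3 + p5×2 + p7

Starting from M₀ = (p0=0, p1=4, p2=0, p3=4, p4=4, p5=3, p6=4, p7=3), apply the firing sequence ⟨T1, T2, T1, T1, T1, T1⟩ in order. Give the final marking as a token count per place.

(p0=0, p1=6, p2=12, p3=0, p4=4, p5=8, p6=4, p7=0)

step 1: fire T1:  (p0=0, p1=4, p2=0, p3=4, p4=4, p5=3, p6=4, p7=3) → (p0=0, p1=5, p2=2, p3=3, p4=4, p5=4, p6=4, p7=3)
step 2: fire T2:  (p0=0, p1=5, p2=2, p3=3, p4=4, p5=4, p6=4, p7=3) → (p0=0, p1=2, p2=4, p3=4, p4=4, p5=4, p6=4, p7=0)
step 3: fire T1:  (p0=0, p1=2, p2=4, p3=4, p4=4, p5=4, p6=4, p7=0) → (p0=0, p1=3, p2=6, p3=3, p4=4, p5=5, p6=4, p7=0)
step 4: fire T1:  (p0=0, p1=3, p2=6, p3=3, p4=4, p5=5, p6=4, p7=0) → (p0=0, p1=4, p2=8, p3=2, p4=4, p5=6, p6=4, p7=0)
step 5: fire T1:  (p0=0, p1=4, p2=8, p3=2, p4=4, p5=6, p6=4, p7=0) → (p0=0, p1=5, p2=10, p3=1, p4=4, p5=7, p6=4, p7=0)
step 6: fire T1:  (p0=0, p1=5, p2=10, p3=1, p4=4, p5=7, p6=4, p7=0) → (p0=0, p1=6, p2=12, p3=0, p4=4, p5=8, p6=4, p7=0)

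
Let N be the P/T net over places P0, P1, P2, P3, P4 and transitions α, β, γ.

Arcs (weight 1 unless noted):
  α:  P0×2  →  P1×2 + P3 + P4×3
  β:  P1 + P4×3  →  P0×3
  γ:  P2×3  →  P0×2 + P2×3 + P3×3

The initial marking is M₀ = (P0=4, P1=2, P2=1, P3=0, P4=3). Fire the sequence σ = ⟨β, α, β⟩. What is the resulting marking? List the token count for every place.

(P0=8, P1=2, P2=1, P3=1, P4=0)

step 1: fire β:  (P0=4, P1=2, P2=1, P3=0, P4=3) → (P0=7, P1=1, P2=1, P3=0, P4=0)
step 2: fire α:  (P0=7, P1=1, P2=1, P3=0, P4=0) → (P0=5, P1=3, P2=1, P3=1, P4=3)
step 3: fire β:  (P0=5, P1=3, P2=1, P3=1, P4=3) → (P0=8, P1=2, P2=1, P3=1, P4=0)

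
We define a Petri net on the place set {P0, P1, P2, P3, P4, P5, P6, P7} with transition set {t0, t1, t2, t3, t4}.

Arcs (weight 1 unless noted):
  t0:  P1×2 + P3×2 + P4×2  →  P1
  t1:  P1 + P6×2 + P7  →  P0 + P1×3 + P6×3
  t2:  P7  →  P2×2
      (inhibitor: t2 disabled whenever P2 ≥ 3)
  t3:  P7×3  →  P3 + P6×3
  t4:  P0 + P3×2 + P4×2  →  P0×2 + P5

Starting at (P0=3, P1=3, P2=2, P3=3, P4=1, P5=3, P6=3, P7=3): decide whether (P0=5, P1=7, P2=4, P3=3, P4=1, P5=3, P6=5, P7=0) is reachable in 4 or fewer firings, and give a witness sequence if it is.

YES — reachable via ⟨t1, t1, t2⟩ (3 firings)

step 1: fire t1:  (P0=3, P1=3, P2=2, P3=3, P4=1, P5=3, P6=3, P7=3) → (P0=4, P1=5, P2=2, P3=3, P4=1, P5=3, P6=4, P7=2)
step 2: fire t1:  (P0=4, P1=5, P2=2, P3=3, P4=1, P5=3, P6=4, P7=2) → (P0=5, P1=7, P2=2, P3=3, P4=1, P5=3, P6=5, P7=1)
step 3: fire t2:  (P0=5, P1=7, P2=2, P3=3, P4=1, P5=3, P6=5, P7=1) → (P0=5, P1=7, P2=4, P3=3, P4=1, P5=3, P6=5, P7=0)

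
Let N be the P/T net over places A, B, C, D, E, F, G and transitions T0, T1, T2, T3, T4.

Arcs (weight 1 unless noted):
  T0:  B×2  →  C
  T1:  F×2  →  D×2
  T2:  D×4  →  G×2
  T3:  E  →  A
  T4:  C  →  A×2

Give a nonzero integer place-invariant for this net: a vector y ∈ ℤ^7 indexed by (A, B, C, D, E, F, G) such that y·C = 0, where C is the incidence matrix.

Incidence matrix C (rows=places, cols=transitions):
       T0   T1   T2   T3   T4
    A   0    0    0    1    2
    B  -2    0    0    0    0
    C   1    0    0    0   -1
    D   0    2   -4    0    0
    E   0    0    0   -1    0
    F   0   -2    0    0    0
    G   0    0    2    0    0

Candidate y = [1, 1, 2, 0, 1, 0, 0]; check y·C column-wise:
  col T0: 1·0 + 1·-2 + 2·1 + 1·0 = 0
  col T1: 1·0 + 1·0 + 2·0 + 0·2 + 1·0 + 0·-2 = 0
  col T2: 1·0 + 1·0 + 2·0 + 0·-4 + 1·0 + 0·2 = 0
  col T3: 1·1 + 1·0 + 2·0 + 1·-1 = 0
  col T4: 1·2 + 1·0 + 2·-1 + 1·0 = 0

y = (A:1, B:1, C:2, D:0, E:1, F:0, G:0)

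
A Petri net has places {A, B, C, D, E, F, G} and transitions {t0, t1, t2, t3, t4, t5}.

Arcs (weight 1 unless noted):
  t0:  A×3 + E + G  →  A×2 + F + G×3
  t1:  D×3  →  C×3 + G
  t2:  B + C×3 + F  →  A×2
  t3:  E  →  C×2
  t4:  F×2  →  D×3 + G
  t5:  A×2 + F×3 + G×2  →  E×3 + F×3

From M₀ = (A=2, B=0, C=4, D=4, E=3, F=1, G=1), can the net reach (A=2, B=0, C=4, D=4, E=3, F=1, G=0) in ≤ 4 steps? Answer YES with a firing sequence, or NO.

depth 0: 1 marking
depth 1: 3 markings reached so far
depth 2: 5 markings reached so far
depth 3: 7 markings reached so far
depth 4: 8 markings reached so far
target is not among the 8 markings reachable within 4 steps

NO — not reachable within 4 firings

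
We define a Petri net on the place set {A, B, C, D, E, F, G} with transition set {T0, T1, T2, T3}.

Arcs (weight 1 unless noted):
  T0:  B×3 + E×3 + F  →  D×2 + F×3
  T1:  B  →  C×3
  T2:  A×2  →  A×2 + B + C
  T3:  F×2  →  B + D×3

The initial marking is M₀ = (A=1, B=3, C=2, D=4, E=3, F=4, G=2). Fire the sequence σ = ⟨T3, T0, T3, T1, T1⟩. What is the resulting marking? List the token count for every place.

(A=1, B=0, C=8, D=12, E=0, F=2, G=2)

step 1: fire T3:  (A=1, B=3, C=2, D=4, E=3, F=4, G=2) → (A=1, B=4, C=2, D=7, E=3, F=2, G=2)
step 2: fire T0:  (A=1, B=4, C=2, D=7, E=3, F=2, G=2) → (A=1, B=1, C=2, D=9, E=0, F=4, G=2)
step 3: fire T3:  (A=1, B=1, C=2, D=9, E=0, F=4, G=2) → (A=1, B=2, C=2, D=12, E=0, F=2, G=2)
step 4: fire T1:  (A=1, B=2, C=2, D=12, E=0, F=2, G=2) → (A=1, B=1, C=5, D=12, E=0, F=2, G=2)
step 5: fire T1:  (A=1, B=1, C=5, D=12, E=0, F=2, G=2) → (A=1, B=0, C=8, D=12, E=0, F=2, G=2)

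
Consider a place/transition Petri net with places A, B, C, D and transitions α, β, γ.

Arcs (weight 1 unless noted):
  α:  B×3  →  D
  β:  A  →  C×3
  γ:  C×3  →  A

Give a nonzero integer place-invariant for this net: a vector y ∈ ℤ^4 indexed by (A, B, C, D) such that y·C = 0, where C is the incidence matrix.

y = (A:3, B:0, C:1, D:0)

Incidence matrix C (rows=places, cols=transitions):
        α    β    γ
    A   0   -1    1
    B  -3    0    0
    C   0    3   -3
    D   1    0    0

Candidate y = [3, 0, 1, 0]; check y·C column-wise:
  col α: 3·0 + 0·-3 + 1·0 + 0·1 = 0
  col β: 3·-1 + 1·3 = 0
  col γ: 3·1 + 1·-3 = 0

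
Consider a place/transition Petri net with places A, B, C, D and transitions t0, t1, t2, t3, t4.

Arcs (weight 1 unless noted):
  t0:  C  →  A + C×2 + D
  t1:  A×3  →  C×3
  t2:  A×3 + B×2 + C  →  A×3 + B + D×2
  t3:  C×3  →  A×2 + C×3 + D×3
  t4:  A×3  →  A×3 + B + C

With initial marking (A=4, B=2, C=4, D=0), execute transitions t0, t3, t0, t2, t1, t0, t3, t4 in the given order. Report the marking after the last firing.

(A=8, B=2, C=10, D=11)

step 1: fire t0:  (A=4, B=2, C=4, D=0) → (A=5, B=2, C=5, D=1)
step 2: fire t3:  (A=5, B=2, C=5, D=1) → (A=7, B=2, C=5, D=4)
step 3: fire t0:  (A=7, B=2, C=5, D=4) → (A=8, B=2, C=6, D=5)
step 4: fire t2:  (A=8, B=2, C=6, D=5) → (A=8, B=1, C=5, D=7)
step 5: fire t1:  (A=8, B=1, C=5, D=7) → (A=5, B=1, C=8, D=7)
step 6: fire t0:  (A=5, B=1, C=8, D=7) → (A=6, B=1, C=9, D=8)
step 7: fire t3:  (A=6, B=1, C=9, D=8) → (A=8, B=1, C=9, D=11)
step 8: fire t4:  (A=8, B=1, C=9, D=11) → (A=8, B=2, C=10, D=11)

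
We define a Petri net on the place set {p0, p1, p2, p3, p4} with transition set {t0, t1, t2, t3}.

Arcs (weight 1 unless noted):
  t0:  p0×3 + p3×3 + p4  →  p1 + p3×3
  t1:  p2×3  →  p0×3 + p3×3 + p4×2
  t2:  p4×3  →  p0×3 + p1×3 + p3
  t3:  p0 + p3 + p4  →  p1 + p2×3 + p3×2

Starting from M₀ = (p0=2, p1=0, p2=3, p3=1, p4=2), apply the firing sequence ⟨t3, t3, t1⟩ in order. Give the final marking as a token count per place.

step 1: fire t3:  (p0=2, p1=0, p2=3, p3=1, p4=2) → (p0=1, p1=1, p2=6, p3=2, p4=1)
step 2: fire t3:  (p0=1, p1=1, p2=6, p3=2, p4=1) → (p0=0, p1=2, p2=9, p3=3, p4=0)
step 3: fire t1:  (p0=0, p1=2, p2=9, p3=3, p4=0) → (p0=3, p1=2, p2=6, p3=6, p4=2)

(p0=3, p1=2, p2=6, p3=6, p4=2)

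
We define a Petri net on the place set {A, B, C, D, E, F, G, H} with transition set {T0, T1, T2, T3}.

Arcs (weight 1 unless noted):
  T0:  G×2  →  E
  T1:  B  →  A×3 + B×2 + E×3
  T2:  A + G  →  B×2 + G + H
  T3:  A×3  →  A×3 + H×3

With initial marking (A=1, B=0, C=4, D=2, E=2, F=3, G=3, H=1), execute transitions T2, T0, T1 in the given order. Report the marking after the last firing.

step 1: fire T2:  (A=1, B=0, C=4, D=2, E=2, F=3, G=3, H=1) → (A=0, B=2, C=4, D=2, E=2, F=3, G=3, H=2)
step 2: fire T0:  (A=0, B=2, C=4, D=2, E=2, F=3, G=3, H=2) → (A=0, B=2, C=4, D=2, E=3, F=3, G=1, H=2)
step 3: fire T1:  (A=0, B=2, C=4, D=2, E=3, F=3, G=1, H=2) → (A=3, B=3, C=4, D=2, E=6, F=3, G=1, H=2)

(A=3, B=3, C=4, D=2, E=6, F=3, G=1, H=2)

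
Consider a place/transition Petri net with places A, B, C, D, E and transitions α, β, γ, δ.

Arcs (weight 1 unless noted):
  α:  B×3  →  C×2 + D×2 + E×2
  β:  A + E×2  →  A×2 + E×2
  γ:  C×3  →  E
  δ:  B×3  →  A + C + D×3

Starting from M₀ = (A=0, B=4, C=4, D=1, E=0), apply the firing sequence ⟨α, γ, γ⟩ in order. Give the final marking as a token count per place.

step 1: fire α:  (A=0, B=4, C=4, D=1, E=0) → (A=0, B=1, C=6, D=3, E=2)
step 2: fire γ:  (A=0, B=1, C=6, D=3, E=2) → (A=0, B=1, C=3, D=3, E=3)
step 3: fire γ:  (A=0, B=1, C=3, D=3, E=3) → (A=0, B=1, C=0, D=3, E=4)

(A=0, B=1, C=0, D=3, E=4)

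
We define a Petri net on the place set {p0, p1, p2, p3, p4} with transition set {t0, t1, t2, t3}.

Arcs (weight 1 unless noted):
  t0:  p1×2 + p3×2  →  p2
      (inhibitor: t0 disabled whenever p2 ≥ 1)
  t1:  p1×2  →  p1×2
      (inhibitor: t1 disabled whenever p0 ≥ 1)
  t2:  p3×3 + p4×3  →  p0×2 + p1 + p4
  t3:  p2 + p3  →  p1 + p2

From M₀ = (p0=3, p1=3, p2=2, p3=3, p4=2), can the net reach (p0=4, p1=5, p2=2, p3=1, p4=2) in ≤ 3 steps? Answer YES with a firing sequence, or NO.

NO — not reachable within 3 firings

depth 0: 1 marking
depth 1: 2 markings reached so far
depth 2: 3 markings reached so far
depth 3: 4 markings reached so far
target is not among the 4 markings reachable within 3 steps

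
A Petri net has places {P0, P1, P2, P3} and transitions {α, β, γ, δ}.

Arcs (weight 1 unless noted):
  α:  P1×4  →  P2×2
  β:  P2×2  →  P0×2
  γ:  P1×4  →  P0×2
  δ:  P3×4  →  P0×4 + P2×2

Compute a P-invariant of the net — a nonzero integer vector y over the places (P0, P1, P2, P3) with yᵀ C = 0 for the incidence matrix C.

y = (P0:2, P1:1, P2:2, P3:3)

Incidence matrix C (rows=places, cols=transitions):
        α    β    γ    δ
   P0   0    2    2    4
   P1  -4    0   -4    0
   P2   2   -2    0    2
   P3   0    0    0   -4

Candidate y = [2, 1, 2, 3]; check y·C column-wise:
  col α: 2·0 + 1·-4 + 2·2 + 3·0 = 0
  col β: 2·2 + 1·0 + 2·-2 + 3·0 = 0
  col γ: 2·2 + 1·-4 + 2·0 + 3·0 = 0
  col δ: 2·4 + 1·0 + 2·2 + 3·-4 = 0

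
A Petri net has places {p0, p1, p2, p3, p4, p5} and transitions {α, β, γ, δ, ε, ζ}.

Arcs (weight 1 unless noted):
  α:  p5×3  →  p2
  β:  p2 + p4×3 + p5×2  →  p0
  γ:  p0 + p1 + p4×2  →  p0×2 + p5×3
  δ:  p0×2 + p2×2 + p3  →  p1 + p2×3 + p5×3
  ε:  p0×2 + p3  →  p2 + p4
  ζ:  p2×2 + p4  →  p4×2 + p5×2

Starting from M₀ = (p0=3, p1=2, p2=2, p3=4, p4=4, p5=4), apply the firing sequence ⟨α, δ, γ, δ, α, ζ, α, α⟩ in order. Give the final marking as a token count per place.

step 1: fire α:  (p0=3, p1=2, p2=2, p3=4, p4=4, p5=4) → (p0=3, p1=2, p2=3, p3=4, p4=4, p5=1)
step 2: fire δ:  (p0=3, p1=2, p2=3, p3=4, p4=4, p5=1) → (p0=1, p1=3, p2=4, p3=3, p4=4, p5=4)
step 3: fire γ:  (p0=1, p1=3, p2=4, p3=3, p4=4, p5=4) → (p0=2, p1=2, p2=4, p3=3, p4=2, p5=7)
step 4: fire δ:  (p0=2, p1=2, p2=4, p3=3, p4=2, p5=7) → (p0=0, p1=3, p2=5, p3=2, p4=2, p5=10)
step 5: fire α:  (p0=0, p1=3, p2=5, p3=2, p4=2, p5=10) → (p0=0, p1=3, p2=6, p3=2, p4=2, p5=7)
step 6: fire ζ:  (p0=0, p1=3, p2=6, p3=2, p4=2, p5=7) → (p0=0, p1=3, p2=4, p3=2, p4=3, p5=9)
step 7: fire α:  (p0=0, p1=3, p2=4, p3=2, p4=3, p5=9) → (p0=0, p1=3, p2=5, p3=2, p4=3, p5=6)
step 8: fire α:  (p0=0, p1=3, p2=5, p3=2, p4=3, p5=6) → (p0=0, p1=3, p2=6, p3=2, p4=3, p5=3)

(p0=0, p1=3, p2=6, p3=2, p4=3, p5=3)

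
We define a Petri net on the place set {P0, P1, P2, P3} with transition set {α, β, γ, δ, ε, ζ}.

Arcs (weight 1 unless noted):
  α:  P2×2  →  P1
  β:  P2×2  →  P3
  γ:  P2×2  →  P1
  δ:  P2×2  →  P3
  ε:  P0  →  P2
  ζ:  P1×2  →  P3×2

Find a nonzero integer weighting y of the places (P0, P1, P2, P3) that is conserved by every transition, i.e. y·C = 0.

Incidence matrix C (rows=places, cols=transitions):
        α    β    γ    δ    ε    ζ
   P0   0    0    0    0   -1    0
   P1   1    0    1    0    0   -2
   P2  -2   -2   -2   -2    1    0
   P3   0    1    0    1    0    2

Candidate y = [1, 2, 1, 2]; check y·C column-wise:
  col α: 1·0 + 2·1 + 1·-2 + 2·0 = 0
  col β: 1·0 + 2·0 + 1·-2 + 2·1 = 0
  col γ: 1·0 + 2·1 + 1·-2 + 2·0 = 0
  col δ: 1·0 + 2·0 + 1·-2 + 2·1 = 0
  col ε: 1·-1 + 2·0 + 1·1 + 2·0 = 0
  col ζ: 1·0 + 2·-2 + 1·0 + 2·2 = 0

y = (P0:1, P1:2, P2:1, P3:2)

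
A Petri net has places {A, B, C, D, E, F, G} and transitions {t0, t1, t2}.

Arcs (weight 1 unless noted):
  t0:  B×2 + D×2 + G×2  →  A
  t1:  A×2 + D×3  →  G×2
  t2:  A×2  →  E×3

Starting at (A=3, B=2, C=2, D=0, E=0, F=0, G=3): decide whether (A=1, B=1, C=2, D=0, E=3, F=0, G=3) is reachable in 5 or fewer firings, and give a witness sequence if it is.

depth 0: 1 marking
depth 1: 2 markings reached so far
depth 2: 2 markings reached so far
(frontier empty at depth 2; search complete)
target is not among the 2 markings reachable within 5 steps

NO — not reachable within 5 firings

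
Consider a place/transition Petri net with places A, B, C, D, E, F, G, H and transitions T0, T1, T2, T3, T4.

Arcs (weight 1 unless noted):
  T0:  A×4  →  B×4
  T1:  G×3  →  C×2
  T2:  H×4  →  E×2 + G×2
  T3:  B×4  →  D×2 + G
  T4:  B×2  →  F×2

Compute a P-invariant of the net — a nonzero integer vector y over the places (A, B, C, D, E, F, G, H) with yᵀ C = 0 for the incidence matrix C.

Incidence matrix C (rows=places, cols=transitions):
       T0   T1   T2   T3   T4
    A  -4    0    0    0    0
    B   4    0    0   -4   -2
    C   0    2    0    0    0
    D   0    0    0    2    0
    E   0    0    2    0    0
    F   0    0    0    0    2
    G   0   -3    2    1    0
    H   0    0   -4    0    0

Candidate y = [1, 1, 0, 2, 0, 1, 0, 0]; check y·C column-wise:
  col T0: 1·-4 + 1·4 + 2·0 + 1·0 = 0
  col T1: 1·0 + 1·0 + 0·2 + 2·0 + 1·0 + 0·-3 = 0
  col T2: 1·0 + 1·0 + 2·0 + 0·2 + 1·0 + 0·2 + 0·-4 = 0
  col T3: 1·0 + 1·-4 + 2·2 + 1·0 + 0·1 = 0
  col T4: 1·0 + 1·-2 + 2·0 + 1·2 = 0

y = (A:1, B:1, C:0, D:2, E:0, F:1, G:0, H:0)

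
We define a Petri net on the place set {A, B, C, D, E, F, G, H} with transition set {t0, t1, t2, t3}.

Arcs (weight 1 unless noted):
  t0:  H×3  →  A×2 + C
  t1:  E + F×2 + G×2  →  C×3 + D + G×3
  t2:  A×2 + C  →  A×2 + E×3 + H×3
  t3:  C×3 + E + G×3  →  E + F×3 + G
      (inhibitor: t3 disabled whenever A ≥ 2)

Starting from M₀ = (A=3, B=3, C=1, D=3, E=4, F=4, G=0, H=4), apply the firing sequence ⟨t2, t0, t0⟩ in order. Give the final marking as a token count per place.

(A=7, B=3, C=2, D=3, E=7, F=4, G=0, H=1)

step 1: fire t2:  (A=3, B=3, C=1, D=3, E=4, F=4, G=0, H=4) → (A=3, B=3, C=0, D=3, E=7, F=4, G=0, H=7)
step 2: fire t0:  (A=3, B=3, C=0, D=3, E=7, F=4, G=0, H=7) → (A=5, B=3, C=1, D=3, E=7, F=4, G=0, H=4)
step 3: fire t0:  (A=5, B=3, C=1, D=3, E=7, F=4, G=0, H=4) → (A=7, B=3, C=2, D=3, E=7, F=4, G=0, H=1)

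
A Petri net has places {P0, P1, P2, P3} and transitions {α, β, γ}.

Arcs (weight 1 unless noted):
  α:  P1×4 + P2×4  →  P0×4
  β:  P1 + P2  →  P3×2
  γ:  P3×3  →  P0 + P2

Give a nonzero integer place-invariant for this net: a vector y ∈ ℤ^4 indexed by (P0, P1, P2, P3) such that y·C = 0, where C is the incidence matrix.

Incidence matrix C (rows=places, cols=transitions):
        α    β    γ
   P0   4    0    1
   P1  -4   -1    0
   P2  -4   -1    1
   P3   0    2   -3

Candidate y = [2, 1, 1, 1]; check y·C column-wise:
  col α: 2·4 + 1·-4 + 1·-4 + 1·0 = 0
  col β: 2·0 + 1·-1 + 1·-1 + 1·2 = 0
  col γ: 2·1 + 1·0 + 1·1 + 1·-3 = 0

y = (P0:2, P1:1, P2:1, P3:1)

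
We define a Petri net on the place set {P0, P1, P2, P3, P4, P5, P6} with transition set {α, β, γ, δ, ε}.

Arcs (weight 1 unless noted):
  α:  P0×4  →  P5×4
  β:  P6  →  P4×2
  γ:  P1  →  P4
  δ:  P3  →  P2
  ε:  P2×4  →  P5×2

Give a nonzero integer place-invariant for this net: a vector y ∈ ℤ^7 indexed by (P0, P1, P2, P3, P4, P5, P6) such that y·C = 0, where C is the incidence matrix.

Incidence matrix C (rows=places, cols=transitions):
        α    β    γ    δ    ε
   P0  -4    0    0    0    0
   P1   0    0   -1    0    0
   P2   0    0    0    1   -4
   P3   0    0    0   -1    0
   P4   0    2    1    0    0
   P5   4    0    0    0    2
   P6   0   -1    0    0    0

Candidate y = [2, 0, 1, 1, 0, 2, 0]; check y·C column-wise:
  col α: 2·-4 + 1·0 + 1·0 + 2·4 = 0
  col β: 2·0 + 1·0 + 1·0 + 0·2 + 2·0 + 0·-1 = 0
  col γ: 2·0 + 0·-1 + 1·0 + 1·0 + 0·1 + 2·0 = 0
  col δ: 2·0 + 1·1 + 1·-1 + 2·0 = 0
  col ε: 2·0 + 1·-4 + 1·0 + 2·2 = 0

y = (P0:2, P1:0, P2:1, P3:1, P4:0, P5:2, P6:0)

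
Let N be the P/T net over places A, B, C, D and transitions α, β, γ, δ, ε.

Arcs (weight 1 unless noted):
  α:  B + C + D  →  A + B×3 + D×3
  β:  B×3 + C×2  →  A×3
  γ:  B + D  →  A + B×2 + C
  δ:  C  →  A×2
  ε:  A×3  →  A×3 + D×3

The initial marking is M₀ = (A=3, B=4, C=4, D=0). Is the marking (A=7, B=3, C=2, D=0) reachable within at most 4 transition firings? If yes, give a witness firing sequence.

NO — not reachable within 4 firings

depth 0: 1 marking
depth 1: 4 markings reached so far
depth 2: 11 markings reached so far
depth 3: 27 markings reached so far
depth 4: 58 markings reached so far
target is not among the 58 markings reachable within 4 steps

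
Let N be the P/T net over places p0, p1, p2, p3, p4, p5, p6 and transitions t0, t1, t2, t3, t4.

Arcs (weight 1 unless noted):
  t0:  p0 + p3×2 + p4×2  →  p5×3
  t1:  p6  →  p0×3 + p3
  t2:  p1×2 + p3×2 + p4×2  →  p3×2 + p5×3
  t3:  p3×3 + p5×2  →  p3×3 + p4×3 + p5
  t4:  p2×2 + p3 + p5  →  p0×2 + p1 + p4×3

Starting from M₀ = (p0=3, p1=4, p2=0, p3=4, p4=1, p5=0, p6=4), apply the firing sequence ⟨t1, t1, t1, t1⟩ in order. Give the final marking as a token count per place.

step 1: fire t1:  (p0=3, p1=4, p2=0, p3=4, p4=1, p5=0, p6=4) → (p0=6, p1=4, p2=0, p3=5, p4=1, p5=0, p6=3)
step 2: fire t1:  (p0=6, p1=4, p2=0, p3=5, p4=1, p5=0, p6=3) → (p0=9, p1=4, p2=0, p3=6, p4=1, p5=0, p6=2)
step 3: fire t1:  (p0=9, p1=4, p2=0, p3=6, p4=1, p5=0, p6=2) → (p0=12, p1=4, p2=0, p3=7, p4=1, p5=0, p6=1)
step 4: fire t1:  (p0=12, p1=4, p2=0, p3=7, p4=1, p5=0, p6=1) → (p0=15, p1=4, p2=0, p3=8, p4=1, p5=0, p6=0)

(p0=15, p1=4, p2=0, p3=8, p4=1, p5=0, p6=0)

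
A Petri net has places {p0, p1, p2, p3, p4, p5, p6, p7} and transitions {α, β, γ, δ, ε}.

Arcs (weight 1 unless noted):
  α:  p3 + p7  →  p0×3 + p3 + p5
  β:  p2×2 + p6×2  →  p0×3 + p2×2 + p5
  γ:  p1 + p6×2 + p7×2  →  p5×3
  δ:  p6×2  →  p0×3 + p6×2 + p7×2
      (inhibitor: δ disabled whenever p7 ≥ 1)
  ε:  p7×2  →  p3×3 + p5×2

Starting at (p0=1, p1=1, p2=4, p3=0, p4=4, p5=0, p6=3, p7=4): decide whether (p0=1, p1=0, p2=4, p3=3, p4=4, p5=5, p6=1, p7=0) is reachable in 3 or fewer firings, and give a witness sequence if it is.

step 1: fire γ:  (p0=1, p1=1, p2=4, p3=0, p4=4, p5=0, p6=3, p7=4) → (p0=1, p1=0, p2=4, p3=0, p4=4, p5=3, p6=1, p7=2)
step 2: fire ε:  (p0=1, p1=0, p2=4, p3=0, p4=4, p5=3, p6=1, p7=2) → (p0=1, p1=0, p2=4, p3=3, p4=4, p5=5, p6=1, p7=0)

YES — reachable via ⟨γ, ε⟩ (2 firings)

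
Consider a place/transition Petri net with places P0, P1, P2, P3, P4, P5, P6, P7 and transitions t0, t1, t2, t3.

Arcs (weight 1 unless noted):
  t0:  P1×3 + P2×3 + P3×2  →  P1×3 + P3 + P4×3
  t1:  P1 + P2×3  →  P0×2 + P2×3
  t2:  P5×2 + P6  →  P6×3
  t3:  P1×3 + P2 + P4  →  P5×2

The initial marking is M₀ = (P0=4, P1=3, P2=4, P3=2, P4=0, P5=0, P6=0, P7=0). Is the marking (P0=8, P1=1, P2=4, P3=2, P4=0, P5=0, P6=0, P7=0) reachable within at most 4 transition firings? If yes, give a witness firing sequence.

YES — reachable via ⟨t1, t1⟩ (2 firings)

step 1: fire t1:  (P0=4, P1=3, P2=4, P3=2, P4=0, P5=0, P6=0, P7=0) → (P0=6, P1=2, P2=4, P3=2, P4=0, P5=0, P6=0, P7=0)
step 2: fire t1:  (P0=6, P1=2, P2=4, P3=2, P4=0, P5=0, P6=0, P7=0) → (P0=8, P1=1, P2=4, P3=2, P4=0, P5=0, P6=0, P7=0)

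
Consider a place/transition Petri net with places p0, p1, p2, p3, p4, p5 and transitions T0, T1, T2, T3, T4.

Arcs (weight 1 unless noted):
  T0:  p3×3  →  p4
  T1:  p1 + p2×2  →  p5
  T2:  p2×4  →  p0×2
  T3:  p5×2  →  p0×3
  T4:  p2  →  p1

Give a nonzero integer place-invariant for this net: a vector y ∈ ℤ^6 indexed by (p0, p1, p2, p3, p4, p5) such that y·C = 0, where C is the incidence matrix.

y = (p0:0, p1:0, p2:0, p3:1, p4:3, p5:0)

Incidence matrix C (rows=places, cols=transitions):
       T0   T1   T2   T3   T4
   p0   0    0    2    3    0
   p1   0   -1    0    0    1
   p2   0   -2   -4    0   -1
   p3  -3    0    0    0    0
   p4   1    0    0    0    0
   p5   0    1    0   -2    0

Candidate y = [0, 0, 0, 1, 3, 0]; check y·C column-wise:
  col T0: 1·-3 + 3·1 = 0
  col T1: 0·-1 + 0·-2 + 1·0 + 3·0 + 0·1 = 0
  col T2: 0·2 + 0·-4 + 1·0 + 3·0 = 0
  col T3: 0·3 + 1·0 + 3·0 + 0·-2 = 0
  col T4: 0·1 + 0·-1 + 1·0 + 3·0 = 0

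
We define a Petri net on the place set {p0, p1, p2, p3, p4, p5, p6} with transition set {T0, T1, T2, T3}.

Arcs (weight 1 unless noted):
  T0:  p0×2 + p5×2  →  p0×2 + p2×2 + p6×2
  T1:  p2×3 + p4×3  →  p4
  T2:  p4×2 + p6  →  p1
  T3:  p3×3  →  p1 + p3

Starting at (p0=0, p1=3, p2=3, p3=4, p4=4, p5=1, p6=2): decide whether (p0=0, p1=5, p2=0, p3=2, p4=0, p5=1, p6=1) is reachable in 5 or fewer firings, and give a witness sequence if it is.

YES — reachable via ⟨T1, T2, T3⟩ (3 firings)

step 1: fire T1:  (p0=0, p1=3, p2=3, p3=4, p4=4, p5=1, p6=2) → (p0=0, p1=3, p2=0, p3=4, p4=2, p5=1, p6=2)
step 2: fire T2:  (p0=0, p1=3, p2=0, p3=4, p4=2, p5=1, p6=2) → (p0=0, p1=4, p2=0, p3=4, p4=0, p5=1, p6=1)
step 3: fire T3:  (p0=0, p1=4, p2=0, p3=4, p4=0, p5=1, p6=1) → (p0=0, p1=5, p2=0, p3=2, p4=0, p5=1, p6=1)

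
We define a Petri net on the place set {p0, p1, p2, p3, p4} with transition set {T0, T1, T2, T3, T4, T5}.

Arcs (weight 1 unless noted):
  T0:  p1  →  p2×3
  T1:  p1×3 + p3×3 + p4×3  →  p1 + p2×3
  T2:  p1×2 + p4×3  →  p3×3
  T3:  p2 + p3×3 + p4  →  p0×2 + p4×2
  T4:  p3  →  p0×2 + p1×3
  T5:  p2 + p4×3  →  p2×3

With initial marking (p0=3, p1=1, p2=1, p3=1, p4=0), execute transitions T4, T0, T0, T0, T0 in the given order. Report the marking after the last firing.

(p0=5, p1=0, p2=13, p3=0, p4=0)

step 1: fire T4:  (p0=3, p1=1, p2=1, p3=1, p4=0) → (p0=5, p1=4, p2=1, p3=0, p4=0)
step 2: fire T0:  (p0=5, p1=4, p2=1, p3=0, p4=0) → (p0=5, p1=3, p2=4, p3=0, p4=0)
step 3: fire T0:  (p0=5, p1=3, p2=4, p3=0, p4=0) → (p0=5, p1=2, p2=7, p3=0, p4=0)
step 4: fire T0:  (p0=5, p1=2, p2=7, p3=0, p4=0) → (p0=5, p1=1, p2=10, p3=0, p4=0)
step 5: fire T0:  (p0=5, p1=1, p2=10, p3=0, p4=0) → (p0=5, p1=0, p2=13, p3=0, p4=0)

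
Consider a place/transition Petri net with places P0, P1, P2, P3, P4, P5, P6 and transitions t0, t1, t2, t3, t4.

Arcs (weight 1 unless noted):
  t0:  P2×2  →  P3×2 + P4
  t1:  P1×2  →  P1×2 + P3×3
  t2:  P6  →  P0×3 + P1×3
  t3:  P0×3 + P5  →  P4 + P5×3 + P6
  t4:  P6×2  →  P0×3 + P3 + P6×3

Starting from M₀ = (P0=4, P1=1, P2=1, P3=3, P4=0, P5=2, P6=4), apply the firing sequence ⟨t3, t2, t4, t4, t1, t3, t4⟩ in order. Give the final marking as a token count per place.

(P0=10, P1=4, P2=1, P3=9, P4=2, P5=6, P6=8)

step 1: fire t3:  (P0=4, P1=1, P2=1, P3=3, P4=0, P5=2, P6=4) → (P0=1, P1=1, P2=1, P3=3, P4=1, P5=4, P6=5)
step 2: fire t2:  (P0=1, P1=1, P2=1, P3=3, P4=1, P5=4, P6=5) → (P0=4, P1=4, P2=1, P3=3, P4=1, P5=4, P6=4)
step 3: fire t4:  (P0=4, P1=4, P2=1, P3=3, P4=1, P5=4, P6=4) → (P0=7, P1=4, P2=1, P3=4, P4=1, P5=4, P6=5)
step 4: fire t4:  (P0=7, P1=4, P2=1, P3=4, P4=1, P5=4, P6=5) → (P0=10, P1=4, P2=1, P3=5, P4=1, P5=4, P6=6)
step 5: fire t1:  (P0=10, P1=4, P2=1, P3=5, P4=1, P5=4, P6=6) → (P0=10, P1=4, P2=1, P3=8, P4=1, P5=4, P6=6)
step 6: fire t3:  (P0=10, P1=4, P2=1, P3=8, P4=1, P5=4, P6=6) → (P0=7, P1=4, P2=1, P3=8, P4=2, P5=6, P6=7)
step 7: fire t4:  (P0=7, P1=4, P2=1, P3=8, P4=2, P5=6, P6=7) → (P0=10, P1=4, P2=1, P3=9, P4=2, P5=6, P6=8)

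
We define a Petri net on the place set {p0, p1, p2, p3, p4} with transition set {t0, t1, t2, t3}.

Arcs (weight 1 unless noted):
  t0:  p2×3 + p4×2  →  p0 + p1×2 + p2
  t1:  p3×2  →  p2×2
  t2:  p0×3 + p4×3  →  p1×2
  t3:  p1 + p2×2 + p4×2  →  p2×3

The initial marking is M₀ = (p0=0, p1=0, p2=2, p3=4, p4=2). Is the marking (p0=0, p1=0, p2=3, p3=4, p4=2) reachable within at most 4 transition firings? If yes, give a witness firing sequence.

NO — not reachable within 4 firings

depth 0: 1 marking
depth 1: 2 markings reached so far
depth 2: 4 markings reached so far
depth 3: 5 markings reached so far
depth 4: 5 markings reached so far
(frontier empty at depth 4; search complete)
target is not among the 5 markings reachable within 4 steps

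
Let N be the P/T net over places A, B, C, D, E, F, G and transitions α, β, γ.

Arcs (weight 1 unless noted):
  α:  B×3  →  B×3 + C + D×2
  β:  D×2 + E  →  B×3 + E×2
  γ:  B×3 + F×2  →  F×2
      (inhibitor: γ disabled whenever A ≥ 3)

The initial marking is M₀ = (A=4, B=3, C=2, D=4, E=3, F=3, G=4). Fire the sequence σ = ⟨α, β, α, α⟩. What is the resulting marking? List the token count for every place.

step 1: fire α:  (A=4, B=3, C=2, D=4, E=3, F=3, G=4) → (A=4, B=3, C=3, D=6, E=3, F=3, G=4)
step 2: fire β:  (A=4, B=3, C=3, D=6, E=3, F=3, G=4) → (A=4, B=6, C=3, D=4, E=4, F=3, G=4)
step 3: fire α:  (A=4, B=6, C=3, D=4, E=4, F=3, G=4) → (A=4, B=6, C=4, D=6, E=4, F=3, G=4)
step 4: fire α:  (A=4, B=6, C=4, D=6, E=4, F=3, G=4) → (A=4, B=6, C=5, D=8, E=4, F=3, G=4)

(A=4, B=6, C=5, D=8, E=4, F=3, G=4)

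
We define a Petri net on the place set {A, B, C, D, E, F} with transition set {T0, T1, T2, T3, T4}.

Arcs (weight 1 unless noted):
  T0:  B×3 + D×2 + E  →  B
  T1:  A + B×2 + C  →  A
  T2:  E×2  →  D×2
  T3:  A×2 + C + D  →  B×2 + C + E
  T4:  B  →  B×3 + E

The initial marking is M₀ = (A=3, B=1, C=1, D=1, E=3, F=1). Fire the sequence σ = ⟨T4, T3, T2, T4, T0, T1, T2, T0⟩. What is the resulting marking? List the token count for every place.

step 1: fire T4:  (A=3, B=1, C=1, D=1, E=3, F=1) → (A=3, B=3, C=1, D=1, E=4, F=1)
step 2: fire T3:  (A=3, B=3, C=1, D=1, E=4, F=1) → (A=1, B=5, C=1, D=0, E=5, F=1)
step 3: fire T2:  (A=1, B=5, C=1, D=0, E=5, F=1) → (A=1, B=5, C=1, D=2, E=3, F=1)
step 4: fire T4:  (A=1, B=5, C=1, D=2, E=3, F=1) → (A=1, B=7, C=1, D=2, E=4, F=1)
step 5: fire T0:  (A=1, B=7, C=1, D=2, E=4, F=1) → (A=1, B=5, C=1, D=0, E=3, F=1)
step 6: fire T1:  (A=1, B=5, C=1, D=0, E=3, F=1) → (A=1, B=3, C=0, D=0, E=3, F=1)
step 7: fire T2:  (A=1, B=3, C=0, D=0, E=3, F=1) → (A=1, B=3, C=0, D=2, E=1, F=1)
step 8: fire T0:  (A=1, B=3, C=0, D=2, E=1, F=1) → (A=1, B=1, C=0, D=0, E=0, F=1)

(A=1, B=1, C=0, D=0, E=0, F=1)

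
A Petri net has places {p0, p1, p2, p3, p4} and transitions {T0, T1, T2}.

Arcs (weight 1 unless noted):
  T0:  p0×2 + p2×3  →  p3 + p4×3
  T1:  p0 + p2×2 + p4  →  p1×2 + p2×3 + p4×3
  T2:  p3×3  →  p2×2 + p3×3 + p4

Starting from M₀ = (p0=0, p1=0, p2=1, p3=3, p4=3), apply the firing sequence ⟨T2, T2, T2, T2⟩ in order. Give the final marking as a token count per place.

step 1: fire T2:  (p0=0, p1=0, p2=1, p3=3, p4=3) → (p0=0, p1=0, p2=3, p3=3, p4=4)
step 2: fire T2:  (p0=0, p1=0, p2=3, p3=3, p4=4) → (p0=0, p1=0, p2=5, p3=3, p4=5)
step 3: fire T2:  (p0=0, p1=0, p2=5, p3=3, p4=5) → (p0=0, p1=0, p2=7, p3=3, p4=6)
step 4: fire T2:  (p0=0, p1=0, p2=7, p3=3, p4=6) → (p0=0, p1=0, p2=9, p3=3, p4=7)

(p0=0, p1=0, p2=9, p3=3, p4=7)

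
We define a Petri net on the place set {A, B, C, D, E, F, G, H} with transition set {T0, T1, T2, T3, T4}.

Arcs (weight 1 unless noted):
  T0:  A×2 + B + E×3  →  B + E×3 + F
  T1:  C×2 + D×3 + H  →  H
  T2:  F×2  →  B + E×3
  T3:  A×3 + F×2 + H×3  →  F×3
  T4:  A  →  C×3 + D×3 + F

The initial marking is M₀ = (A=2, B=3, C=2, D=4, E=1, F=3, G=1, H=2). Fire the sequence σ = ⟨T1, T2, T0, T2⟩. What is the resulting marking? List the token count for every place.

step 1: fire T1:  (A=2, B=3, C=2, D=4, E=1, F=3, G=1, H=2) → (A=2, B=3, C=0, D=1, E=1, F=3, G=1, H=2)
step 2: fire T2:  (A=2, B=3, C=0, D=1, E=1, F=3, G=1, H=2) → (A=2, B=4, C=0, D=1, E=4, F=1, G=1, H=2)
step 3: fire T0:  (A=2, B=4, C=0, D=1, E=4, F=1, G=1, H=2) → (A=0, B=4, C=0, D=1, E=4, F=2, G=1, H=2)
step 4: fire T2:  (A=0, B=4, C=0, D=1, E=4, F=2, G=1, H=2) → (A=0, B=5, C=0, D=1, E=7, F=0, G=1, H=2)

(A=0, B=5, C=0, D=1, E=7, F=0, G=1, H=2)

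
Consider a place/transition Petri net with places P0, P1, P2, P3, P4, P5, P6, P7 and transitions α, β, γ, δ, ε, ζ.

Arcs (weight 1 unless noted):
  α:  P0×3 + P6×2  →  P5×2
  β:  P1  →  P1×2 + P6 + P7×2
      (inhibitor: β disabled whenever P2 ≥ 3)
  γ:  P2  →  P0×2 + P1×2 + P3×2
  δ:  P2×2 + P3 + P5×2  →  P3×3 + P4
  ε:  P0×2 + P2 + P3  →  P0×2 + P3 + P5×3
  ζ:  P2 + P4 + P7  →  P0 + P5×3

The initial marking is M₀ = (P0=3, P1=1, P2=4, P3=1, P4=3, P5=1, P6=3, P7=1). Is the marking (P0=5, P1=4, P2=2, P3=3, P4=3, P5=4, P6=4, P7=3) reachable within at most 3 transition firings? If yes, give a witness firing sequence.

YES — reachable via ⟨γ, ε, β⟩ (3 firings)

step 1: fire γ:  (P0=3, P1=1, P2=4, P3=1, P4=3, P5=1, P6=3, P7=1) → (P0=5, P1=3, P2=3, P3=3, P4=3, P5=1, P6=3, P7=1)
step 2: fire ε:  (P0=5, P1=3, P2=3, P3=3, P4=3, P5=1, P6=3, P7=1) → (P0=5, P1=3, P2=2, P3=3, P4=3, P5=4, P6=3, P7=1)
step 3: fire β:  (P0=5, P1=3, P2=2, P3=3, P4=3, P5=4, P6=3, P7=1) → (P0=5, P1=4, P2=2, P3=3, P4=3, P5=4, P6=4, P7=3)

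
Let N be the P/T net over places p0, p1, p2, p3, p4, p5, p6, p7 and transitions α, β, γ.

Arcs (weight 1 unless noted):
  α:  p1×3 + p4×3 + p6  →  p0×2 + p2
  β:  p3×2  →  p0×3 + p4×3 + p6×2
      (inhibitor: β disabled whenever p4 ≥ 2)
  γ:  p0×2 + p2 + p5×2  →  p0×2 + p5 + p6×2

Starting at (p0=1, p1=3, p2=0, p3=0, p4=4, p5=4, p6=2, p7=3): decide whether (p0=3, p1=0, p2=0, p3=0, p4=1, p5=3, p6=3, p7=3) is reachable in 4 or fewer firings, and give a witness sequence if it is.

step 1: fire α:  (p0=1, p1=3, p2=0, p3=0, p4=4, p5=4, p6=2, p7=3) → (p0=3, p1=0, p2=1, p3=0, p4=1, p5=4, p6=1, p7=3)
step 2: fire γ:  (p0=3, p1=0, p2=1, p3=0, p4=1, p5=4, p6=1, p7=3) → (p0=3, p1=0, p2=0, p3=0, p4=1, p5=3, p6=3, p7=3)

YES — reachable via ⟨α, γ⟩ (2 firings)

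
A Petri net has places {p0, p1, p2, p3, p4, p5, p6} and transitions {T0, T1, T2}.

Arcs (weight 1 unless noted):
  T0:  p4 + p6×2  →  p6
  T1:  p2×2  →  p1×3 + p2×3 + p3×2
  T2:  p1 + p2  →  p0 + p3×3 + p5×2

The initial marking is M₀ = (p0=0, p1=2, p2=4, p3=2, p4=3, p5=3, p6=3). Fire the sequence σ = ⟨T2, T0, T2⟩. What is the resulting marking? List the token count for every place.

(p0=2, p1=0, p2=2, p3=8, p4=2, p5=7, p6=2)

step 1: fire T2:  (p0=0, p1=2, p2=4, p3=2, p4=3, p5=3, p6=3) → (p0=1, p1=1, p2=3, p3=5, p4=3, p5=5, p6=3)
step 2: fire T0:  (p0=1, p1=1, p2=3, p3=5, p4=3, p5=5, p6=3) → (p0=1, p1=1, p2=3, p3=5, p4=2, p5=5, p6=2)
step 3: fire T2:  (p0=1, p1=1, p2=3, p3=5, p4=2, p5=5, p6=2) → (p0=2, p1=0, p2=2, p3=8, p4=2, p5=7, p6=2)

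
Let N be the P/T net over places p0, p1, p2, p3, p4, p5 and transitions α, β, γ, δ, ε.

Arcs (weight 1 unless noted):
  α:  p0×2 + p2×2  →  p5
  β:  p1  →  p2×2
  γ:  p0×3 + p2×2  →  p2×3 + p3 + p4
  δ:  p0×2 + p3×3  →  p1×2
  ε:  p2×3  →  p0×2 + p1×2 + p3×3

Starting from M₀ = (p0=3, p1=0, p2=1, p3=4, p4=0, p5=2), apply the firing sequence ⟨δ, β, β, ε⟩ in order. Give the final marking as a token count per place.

(p0=3, p1=2, p2=2, p3=4, p4=0, p5=2)

step 1: fire δ:  (p0=3, p1=0, p2=1, p3=4, p4=0, p5=2) → (p0=1, p1=2, p2=1, p3=1, p4=0, p5=2)
step 2: fire β:  (p0=1, p1=2, p2=1, p3=1, p4=0, p5=2) → (p0=1, p1=1, p2=3, p3=1, p4=0, p5=2)
step 3: fire β:  (p0=1, p1=1, p2=3, p3=1, p4=0, p5=2) → (p0=1, p1=0, p2=5, p3=1, p4=0, p5=2)
step 4: fire ε:  (p0=1, p1=0, p2=5, p3=1, p4=0, p5=2) → (p0=3, p1=2, p2=2, p3=4, p4=0, p5=2)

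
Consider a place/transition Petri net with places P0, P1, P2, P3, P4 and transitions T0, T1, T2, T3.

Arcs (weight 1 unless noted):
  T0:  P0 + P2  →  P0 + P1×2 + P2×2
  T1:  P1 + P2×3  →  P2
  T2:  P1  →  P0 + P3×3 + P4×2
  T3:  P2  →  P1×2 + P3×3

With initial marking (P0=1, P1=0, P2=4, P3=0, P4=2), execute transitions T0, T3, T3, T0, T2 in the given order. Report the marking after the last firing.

step 1: fire T0:  (P0=1, P1=0, P2=4, P3=0, P4=2) → (P0=1, P1=2, P2=5, P3=0, P4=2)
step 2: fire T3:  (P0=1, P1=2, P2=5, P3=0, P4=2) → (P0=1, P1=4, P2=4, P3=3, P4=2)
step 3: fire T3:  (P0=1, P1=4, P2=4, P3=3, P4=2) → (P0=1, P1=6, P2=3, P3=6, P4=2)
step 4: fire T0:  (P0=1, P1=6, P2=3, P3=6, P4=2) → (P0=1, P1=8, P2=4, P3=6, P4=2)
step 5: fire T2:  (P0=1, P1=8, P2=4, P3=6, P4=2) → (P0=2, P1=7, P2=4, P3=9, P4=4)

(P0=2, P1=7, P2=4, P3=9, P4=4)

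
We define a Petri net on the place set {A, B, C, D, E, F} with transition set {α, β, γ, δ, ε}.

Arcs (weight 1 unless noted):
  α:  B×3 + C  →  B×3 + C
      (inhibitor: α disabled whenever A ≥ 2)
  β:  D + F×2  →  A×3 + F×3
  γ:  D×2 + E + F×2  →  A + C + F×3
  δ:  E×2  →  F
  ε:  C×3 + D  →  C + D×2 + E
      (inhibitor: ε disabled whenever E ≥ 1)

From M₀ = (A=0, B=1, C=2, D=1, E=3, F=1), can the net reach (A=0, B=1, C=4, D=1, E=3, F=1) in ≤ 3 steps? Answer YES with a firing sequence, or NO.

depth 0: 1 marking
depth 1: 2 markings reached so far
depth 2: 3 markings reached so far
depth 3: 3 markings reached so far
(frontier empty at depth 3; search complete)
target is not among the 3 markings reachable within 3 steps

NO — not reachable within 3 firings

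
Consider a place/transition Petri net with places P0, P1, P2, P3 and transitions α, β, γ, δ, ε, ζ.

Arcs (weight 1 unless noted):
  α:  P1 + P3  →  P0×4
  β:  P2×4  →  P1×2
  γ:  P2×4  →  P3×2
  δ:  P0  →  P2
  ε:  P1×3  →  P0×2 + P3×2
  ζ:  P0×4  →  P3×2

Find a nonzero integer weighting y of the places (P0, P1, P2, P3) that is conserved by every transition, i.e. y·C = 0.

y = (P0:1, P1:2, P2:1, P3:2)

Incidence matrix C (rows=places, cols=transitions):
        α    β    γ    δ    ε    ζ
   P0   4    0    0   -1    2   -4
   P1  -1    2    0    0   -3    0
   P2   0   -4   -4    1    0    0
   P3  -1    0    2    0    2    2

Candidate y = [1, 2, 1, 2]; check y·C column-wise:
  col α: 1·4 + 2·-1 + 1·0 + 2·-1 = 0
  col β: 1·0 + 2·2 + 1·-4 + 2·0 = 0
  col γ: 1·0 + 2·0 + 1·-4 + 2·2 = 0
  col δ: 1·-1 + 2·0 + 1·1 + 2·0 = 0
  col ε: 1·2 + 2·-3 + 1·0 + 2·2 = 0
  col ζ: 1·-4 + 2·0 + 1·0 + 2·2 = 0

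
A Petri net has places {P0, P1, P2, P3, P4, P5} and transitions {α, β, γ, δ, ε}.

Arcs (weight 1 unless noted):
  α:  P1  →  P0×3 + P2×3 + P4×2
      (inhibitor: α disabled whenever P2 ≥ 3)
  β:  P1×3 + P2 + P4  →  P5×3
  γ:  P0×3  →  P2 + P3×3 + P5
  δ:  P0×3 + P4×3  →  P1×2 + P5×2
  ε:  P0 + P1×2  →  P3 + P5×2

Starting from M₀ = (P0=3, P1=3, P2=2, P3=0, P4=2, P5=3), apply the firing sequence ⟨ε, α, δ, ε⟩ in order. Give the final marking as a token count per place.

(P0=1, P1=0, P2=5, P3=2, P4=1, P5=9)

step 1: fire ε:  (P0=3, P1=3, P2=2, P3=0, P4=2, P5=3) → (P0=2, P1=1, P2=2, P3=1, P4=2, P5=5)
step 2: fire α:  (P0=2, P1=1, P2=2, P3=1, P4=2, P5=5) → (P0=5, P1=0, P2=5, P3=1, P4=4, P5=5)
step 3: fire δ:  (P0=5, P1=0, P2=5, P3=1, P4=4, P5=5) → (P0=2, P1=2, P2=5, P3=1, P4=1, P5=7)
step 4: fire ε:  (P0=2, P1=2, P2=5, P3=1, P4=1, P5=7) → (P0=1, P1=0, P2=5, P3=2, P4=1, P5=9)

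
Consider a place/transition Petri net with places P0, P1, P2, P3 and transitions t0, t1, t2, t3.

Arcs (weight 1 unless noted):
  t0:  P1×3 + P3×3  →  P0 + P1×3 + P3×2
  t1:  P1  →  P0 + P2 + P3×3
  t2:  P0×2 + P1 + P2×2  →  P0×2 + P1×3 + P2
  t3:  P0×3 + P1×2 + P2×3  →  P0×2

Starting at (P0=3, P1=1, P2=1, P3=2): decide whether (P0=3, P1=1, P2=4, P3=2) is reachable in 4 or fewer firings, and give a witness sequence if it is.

NO — not reachable within 4 firings

depth 0: 1 marking
depth 1: 2 markings reached so far
depth 2: 2 markings reached so far
(frontier empty at depth 2; search complete)
target is not among the 2 markings reachable within 4 steps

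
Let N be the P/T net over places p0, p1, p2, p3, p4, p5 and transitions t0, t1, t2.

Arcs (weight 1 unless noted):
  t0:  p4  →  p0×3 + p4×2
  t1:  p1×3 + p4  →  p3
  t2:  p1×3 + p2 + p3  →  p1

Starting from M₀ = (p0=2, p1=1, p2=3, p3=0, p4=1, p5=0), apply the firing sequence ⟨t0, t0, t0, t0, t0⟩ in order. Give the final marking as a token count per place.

(p0=17, p1=1, p2=3, p3=0, p4=6, p5=0)

step 1: fire t0:  (p0=2, p1=1, p2=3, p3=0, p4=1, p5=0) → (p0=5, p1=1, p2=3, p3=0, p4=2, p5=0)
step 2: fire t0:  (p0=5, p1=1, p2=3, p3=0, p4=2, p5=0) → (p0=8, p1=1, p2=3, p3=0, p4=3, p5=0)
step 3: fire t0:  (p0=8, p1=1, p2=3, p3=0, p4=3, p5=0) → (p0=11, p1=1, p2=3, p3=0, p4=4, p5=0)
step 4: fire t0:  (p0=11, p1=1, p2=3, p3=0, p4=4, p5=0) → (p0=14, p1=1, p2=3, p3=0, p4=5, p5=0)
step 5: fire t0:  (p0=14, p1=1, p2=3, p3=0, p4=5, p5=0) → (p0=17, p1=1, p2=3, p3=0, p4=6, p5=0)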